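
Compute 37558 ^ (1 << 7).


37558 ^ (1 << 7) = 37558 ^ 128 = 37430

37430


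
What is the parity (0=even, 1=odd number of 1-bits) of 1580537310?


0b1011110001101010001010111011110 has 18 ones => parity 0

0


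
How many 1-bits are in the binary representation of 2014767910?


0b1111000000101101110101100100110 has 16 set bits

16


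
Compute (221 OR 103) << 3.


Step 1: 221 | 103 = 255
Step 2: 255 << 3 = 2040

2040


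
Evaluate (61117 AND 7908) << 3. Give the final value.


Step 1: 61117 & 7908 = 3748
Step 2: 3748 << 3 = 29984

29984


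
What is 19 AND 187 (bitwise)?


0b10011 & 0b10111011 = 0b10011 = 19

19


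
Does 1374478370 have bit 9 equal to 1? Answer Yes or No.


0b1010001111011001110000000100010, bit 9 = 0. No

No


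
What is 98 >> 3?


0b1100010 >> 3 = 0b1100 = 12

12


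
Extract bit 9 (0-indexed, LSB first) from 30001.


0b111010100110001, position 9 = 0

0


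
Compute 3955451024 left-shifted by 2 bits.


0b11101011110000110110010010010000 << 2 = 0b1110101111000011011001001001000000 = 15821804096

15821804096


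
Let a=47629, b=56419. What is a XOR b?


47629 ^ 56419 = 26222

26222


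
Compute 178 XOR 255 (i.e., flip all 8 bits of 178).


178 ^ 255 = 77

77


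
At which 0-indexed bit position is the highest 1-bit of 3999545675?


0b11101110011001000011100101001011. Highest set bit at position 31

31


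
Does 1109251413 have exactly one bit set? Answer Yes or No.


0b1000010000111011101010101010101. Multiple bits set => No

No


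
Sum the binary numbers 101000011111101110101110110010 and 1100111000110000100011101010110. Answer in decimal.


101000011111101110101110110010 + 1100111000110000100011101010110 = 10001111100101110011001100001000 = 2409050888

2409050888


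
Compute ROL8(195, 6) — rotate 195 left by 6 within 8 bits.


Rotate 0b11000011 left by 6 (8-bit) = 0b11110000 = 240

240


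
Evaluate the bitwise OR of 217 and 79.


0b11011001 | 0b1001111 = 0b11011111 = 223

223


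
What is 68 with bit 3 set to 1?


68 | (1 << 3) = 68 | 8 = 76

76


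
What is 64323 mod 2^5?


64323 & 31 = 3

3


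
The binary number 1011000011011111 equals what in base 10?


1011000011011111 in decimal = 45279

45279


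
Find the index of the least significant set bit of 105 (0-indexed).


0b1101001. Lowest set bit at position 0

0


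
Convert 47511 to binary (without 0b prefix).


47511 = 1011100110010111 in binary

1011100110010111


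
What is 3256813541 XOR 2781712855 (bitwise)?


0b11000010000111110000011111100101 ^ 0b10100101110011011001000111010111 = 0b1100111110100101001011000110010 = 1741854258

1741854258


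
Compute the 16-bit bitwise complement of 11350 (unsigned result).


~0b10110001010110 = 0b1101001110101001 = 54185 (16-bit unsigned)

54185


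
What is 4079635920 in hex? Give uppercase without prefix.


4079635920 = F32A4DD0 hex

F32A4DD0


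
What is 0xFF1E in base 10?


FF1E hex = 65310 decimal

65310


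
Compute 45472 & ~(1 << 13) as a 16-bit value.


45472 & ~(1 << 13) = 37280

37280


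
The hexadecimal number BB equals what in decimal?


BB hex = 187 decimal

187


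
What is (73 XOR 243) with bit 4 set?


Step 1: 73 ^ 243 = 186
Step 2: 186 | (1 << 4) = 186 | 16 = 186

186


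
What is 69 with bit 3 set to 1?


69 | (1 << 3) = 69 | 8 = 77

77


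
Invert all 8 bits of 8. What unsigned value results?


8 ^ 255 = 247

247


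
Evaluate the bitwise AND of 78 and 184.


0b1001110 & 0b10111000 = 0b1000 = 8

8


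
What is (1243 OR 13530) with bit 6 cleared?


Step 1: 1243 | 13530 = 13531
Step 2: 13531 & ~(1 << 6) = 13467

13467


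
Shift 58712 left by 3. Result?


0b1110010101011000 << 3 = 0b1110010101011000000 = 469696

469696


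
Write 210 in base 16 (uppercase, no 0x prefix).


210 = D2 hex

D2


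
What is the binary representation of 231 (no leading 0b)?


231 = 11100111 in binary

11100111


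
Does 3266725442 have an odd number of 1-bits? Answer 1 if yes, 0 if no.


0b11000010101101100100011001000010 has 13 ones => parity 1

1


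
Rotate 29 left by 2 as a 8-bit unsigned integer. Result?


Rotate 0b11101 left by 2 (8-bit) = 0b1110100 = 116

116


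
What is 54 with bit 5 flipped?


54 ^ (1 << 5) = 54 ^ 32 = 22

22


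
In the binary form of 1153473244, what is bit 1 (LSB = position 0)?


0b1000100110000001001101011011100, position 1 = 0

0


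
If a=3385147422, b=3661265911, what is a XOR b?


3385147422 ^ 3661265911 = 335494121

335494121


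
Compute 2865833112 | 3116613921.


0b10101010110100010010010010011000 | 0b10111001110000111100000100100001 = 0b10111011110100111110010110111001 = 3151226297

3151226297


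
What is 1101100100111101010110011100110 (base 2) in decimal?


1101100100111101010110011100110 in decimal = 1822338278

1822338278


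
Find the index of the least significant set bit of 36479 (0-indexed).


0b1000111001111111. Lowest set bit at position 0

0


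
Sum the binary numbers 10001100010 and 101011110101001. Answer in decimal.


10001100010 + 101011110101001 = 101110000001011 = 23563

23563


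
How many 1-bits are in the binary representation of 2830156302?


0b10101000101100001100001000001110 has 12 set bits

12


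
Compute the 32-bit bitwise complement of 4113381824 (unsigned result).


~0b11110101001011010011100111000000 = 0b1010110100101100011000111111 = 181585471 (32-bit unsigned)

181585471


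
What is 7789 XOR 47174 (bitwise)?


0b1111001101101 ^ 0b1011100001000110 = 0b1010011000101011 = 42539

42539


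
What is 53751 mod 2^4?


53751 & 15 = 7

7


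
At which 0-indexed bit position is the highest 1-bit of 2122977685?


0b1111110100010100001000110010101. Highest set bit at position 30

30


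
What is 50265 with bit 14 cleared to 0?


50265 & ~(1 << 14) = 33881

33881


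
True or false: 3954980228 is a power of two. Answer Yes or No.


0b11101011101111000011010110000100. Multiple bits set => No

No


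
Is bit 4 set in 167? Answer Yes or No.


0b10100111, bit 4 = 0. No

No


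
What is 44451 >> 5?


0b1010110110100011 >> 5 = 0b10101101101 = 1389

1389


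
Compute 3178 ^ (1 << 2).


3178 ^ (1 << 2) = 3178 ^ 4 = 3182

3182


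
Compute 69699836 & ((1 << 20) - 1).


69699836 & 1048575 = 493820

493820


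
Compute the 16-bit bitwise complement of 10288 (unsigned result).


~0b10100000110000 = 0b1101011111001111 = 55247 (16-bit unsigned)

55247


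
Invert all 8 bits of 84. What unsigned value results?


84 ^ 255 = 171

171


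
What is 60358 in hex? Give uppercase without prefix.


60358 = EBC6 hex

EBC6


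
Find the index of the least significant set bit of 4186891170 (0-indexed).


0b11111001100011101110001110100010. Lowest set bit at position 1

1


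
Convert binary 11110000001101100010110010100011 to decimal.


11110000001101100010110010100011 in decimal = 4030082211

4030082211


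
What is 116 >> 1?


0b1110100 >> 1 = 0b111010 = 58

58


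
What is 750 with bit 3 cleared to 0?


750 & ~(1 << 3) = 742

742


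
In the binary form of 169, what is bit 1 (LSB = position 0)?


0b10101001, position 1 = 0

0


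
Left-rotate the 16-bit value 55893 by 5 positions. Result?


Rotate 0b1101101001010101 left by 5 (16-bit) = 0b100101010111011 = 19131

19131


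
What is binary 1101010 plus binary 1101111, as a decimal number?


1101010 + 1101111 = 11011001 = 217

217


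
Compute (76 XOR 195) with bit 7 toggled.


Step 1: 76 ^ 195 = 143
Step 2: 143 ^ (1 << 7) = 143 ^ 128 = 15

15


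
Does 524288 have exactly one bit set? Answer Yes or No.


0b10000000000000000000. Only one bit set => Yes

Yes


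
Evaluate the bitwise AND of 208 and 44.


0b11010000 & 0b101100 = 0b0 = 0

0


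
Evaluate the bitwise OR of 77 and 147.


0b1001101 | 0b10010011 = 0b11011111 = 223

223


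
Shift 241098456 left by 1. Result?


0b1110010111101101111011011000 << 1 = 0b11100101111011011110110110000 = 482196912

482196912


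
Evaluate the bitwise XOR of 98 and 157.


0b1100010 ^ 0b10011101 = 0b11111111 = 255

255


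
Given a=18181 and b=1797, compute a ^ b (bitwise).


18181 ^ 1797 = 16384

16384


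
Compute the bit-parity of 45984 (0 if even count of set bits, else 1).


0b1011001110100000 has 7 ones => parity 1

1


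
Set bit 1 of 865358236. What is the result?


865358236 | (1 << 1) = 865358236 | 2 = 865358238

865358238


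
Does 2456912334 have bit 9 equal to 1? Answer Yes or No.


0b10010010011100011000000111001110, bit 9 = 0. No

No


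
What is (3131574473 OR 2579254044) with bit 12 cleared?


Step 1: 3131574473 | 2579254044 = 3149679581
Step 2: 3149679581 & ~(1 << 12) = 3149679581

3149679581


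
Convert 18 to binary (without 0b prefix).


18 = 10010 in binary

10010


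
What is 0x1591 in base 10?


1591 hex = 5521 decimal

5521


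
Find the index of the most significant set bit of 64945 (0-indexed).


0b1111110110110001. Highest set bit at position 15

15


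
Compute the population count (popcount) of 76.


0b1001100 has 3 set bits

3


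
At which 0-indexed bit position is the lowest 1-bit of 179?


0b10110011. Lowest set bit at position 0

0


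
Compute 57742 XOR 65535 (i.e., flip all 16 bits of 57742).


57742 ^ 65535 = 7793

7793


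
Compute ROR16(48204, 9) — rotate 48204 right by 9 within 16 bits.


Rotate 0b1011110001001100 right by 9 (16-bit) = 0b10011001011110 = 9822

9822


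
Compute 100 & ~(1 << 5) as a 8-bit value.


100 & ~(1 << 5) = 68

68


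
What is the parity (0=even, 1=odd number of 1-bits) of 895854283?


0b110101011001011010011011001011 has 17 ones => parity 1

1


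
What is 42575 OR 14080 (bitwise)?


0b1010011001001111 | 0b11011100000000 = 0b1011011101001111 = 46927

46927


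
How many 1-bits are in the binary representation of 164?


0b10100100 has 3 set bits

3


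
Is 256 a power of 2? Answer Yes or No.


0b100000000. Only one bit set => Yes

Yes


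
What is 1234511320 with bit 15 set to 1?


1234511320 | (1 << 15) = 1234511320 | 32768 = 1234544088

1234544088


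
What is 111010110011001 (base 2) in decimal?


111010110011001 in decimal = 30105

30105


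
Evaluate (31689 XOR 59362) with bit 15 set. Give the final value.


Step 1: 31689 ^ 59362 = 39979
Step 2: 39979 | (1 << 15) = 39979 | 32768 = 39979

39979


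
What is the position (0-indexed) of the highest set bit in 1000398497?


0b111011101000001101111010100001. Highest set bit at position 29

29


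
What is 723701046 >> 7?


0b101011001000101100110100110110 >> 7 = 0b10101100100010110011010 = 5653914

5653914


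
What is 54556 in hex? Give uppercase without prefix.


54556 = D51C hex

D51C


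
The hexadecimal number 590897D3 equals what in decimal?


590897D3 hex = 1493735379 decimal

1493735379


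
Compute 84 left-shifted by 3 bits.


0b1010100 << 3 = 0b1010100000 = 672

672


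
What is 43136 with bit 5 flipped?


43136 ^ (1 << 5) = 43136 ^ 32 = 43168

43168


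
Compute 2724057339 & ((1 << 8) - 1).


2724057339 & 255 = 251

251


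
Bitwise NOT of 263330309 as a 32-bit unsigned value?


~0b1111101100100001101000000101 = 0b11110000010011011110010111111010 = 4031636986 (32-bit unsigned)

4031636986


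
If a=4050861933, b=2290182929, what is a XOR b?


4050861933 ^ 2290182929 = 2045924476

2045924476


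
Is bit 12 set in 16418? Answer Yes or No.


0b100000000100010, bit 12 = 0. No

No


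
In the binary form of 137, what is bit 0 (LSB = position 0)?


0b10001001, position 0 = 1

1


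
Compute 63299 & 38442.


0b1111011101000011 & 0b1001011000101010 = 0b1001011000000010 = 38402

38402


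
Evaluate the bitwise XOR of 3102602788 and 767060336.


0b10111000111011011111011000100100 ^ 0b101101101110000110100101110000 = 0b10010101010101011001111101010100 = 2505416532

2505416532


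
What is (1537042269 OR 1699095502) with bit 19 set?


Step 1: 1537042269 | 1699095502 = 2145347551
Step 2: 2145347551 | (1 << 19) = 2145347551 | 524288 = 2145347551

2145347551


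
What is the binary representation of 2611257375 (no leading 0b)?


2611257375 = 10011011101001001010000000011111 in binary

10011011101001001010000000011111


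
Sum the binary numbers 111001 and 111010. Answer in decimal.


111001 + 111010 = 1110011 = 115

115


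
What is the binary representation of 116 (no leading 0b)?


116 = 1110100 in binary

1110100


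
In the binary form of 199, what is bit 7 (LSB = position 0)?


0b11000111, position 7 = 1

1


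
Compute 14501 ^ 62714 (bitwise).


0b11100010100101 ^ 0b1111010011111010 = 0b1100110001011111 = 52319

52319


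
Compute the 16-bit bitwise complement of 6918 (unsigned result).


~0b1101100000110 = 0b1110010011111001 = 58617 (16-bit unsigned)

58617


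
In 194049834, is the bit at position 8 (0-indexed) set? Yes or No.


0b1011100100001111011100101010, bit 8 = 1. Yes

Yes


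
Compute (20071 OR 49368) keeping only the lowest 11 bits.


Step 1: 20071 | 49368 = 52991
Step 2: 52991 & 2047 = 1791

1791


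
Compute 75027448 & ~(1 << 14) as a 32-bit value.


75027448 & ~(1 << 14) = 75011064

75011064


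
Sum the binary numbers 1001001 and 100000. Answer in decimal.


1001001 + 100000 = 1101001 = 105

105


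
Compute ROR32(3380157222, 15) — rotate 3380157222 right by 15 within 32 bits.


Rotate 0b11001001011110010001101100100110 right by 15 (32-bit) = 0b110110010011011001001011110010 = 911053554

911053554


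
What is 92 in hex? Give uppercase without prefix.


92 = 5C hex

5C


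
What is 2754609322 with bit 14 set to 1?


2754609322 | (1 << 14) = 2754609322 | 16384 = 2754625706

2754625706


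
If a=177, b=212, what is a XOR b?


177 ^ 212 = 101

101


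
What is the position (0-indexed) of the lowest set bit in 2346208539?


0b10001011110110000100110100011011. Lowest set bit at position 0

0


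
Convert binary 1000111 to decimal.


1000111 in decimal = 71

71


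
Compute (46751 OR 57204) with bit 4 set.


Step 1: 46751 | 57204 = 65535
Step 2: 65535 | (1 << 4) = 65535 | 16 = 65535

65535


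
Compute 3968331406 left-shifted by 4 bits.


0b11101100100001111110111010001110 << 4 = 0b111011001000011111101110100011100000 = 63493302496

63493302496


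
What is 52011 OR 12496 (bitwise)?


0b1100101100101011 | 0b11000011010000 = 0b1111101111111011 = 64507

64507


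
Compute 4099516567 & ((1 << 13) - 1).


4099516567 & 8191 = 2199

2199


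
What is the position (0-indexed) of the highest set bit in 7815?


0b1111010000111. Highest set bit at position 12

12


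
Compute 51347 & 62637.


0b1100100010010011 & 0b1111010010101101 = 0b1100000010000001 = 49281

49281


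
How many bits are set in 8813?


0b10001001101101 has 7 set bits

7


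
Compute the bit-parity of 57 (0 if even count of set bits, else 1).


0b111001 has 4 ones => parity 0

0


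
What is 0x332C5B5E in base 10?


332C5B5E hex = 858544990 decimal

858544990


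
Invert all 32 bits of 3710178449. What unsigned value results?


3710178449 ^ 4294967295 = 584788846

584788846


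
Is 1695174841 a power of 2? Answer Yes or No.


0b1100101000010100101000010111001. Multiple bits set => No

No


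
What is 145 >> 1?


0b10010001 >> 1 = 0b1001000 = 72

72


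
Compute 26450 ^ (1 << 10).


26450 ^ (1 << 10) = 26450 ^ 1024 = 25426

25426


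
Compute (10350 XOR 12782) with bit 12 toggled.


Step 1: 10350 ^ 12782 = 6528
Step 2: 6528 ^ (1 << 12) = 6528 ^ 4096 = 2432

2432


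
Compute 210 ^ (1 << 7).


210 ^ (1 << 7) = 210 ^ 128 = 82

82


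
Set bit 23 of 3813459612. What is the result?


3813459612 | (1 << 23) = 3813459612 | 8388608 = 3821848220

3821848220


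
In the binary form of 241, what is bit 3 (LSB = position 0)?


0b11110001, position 3 = 0

0


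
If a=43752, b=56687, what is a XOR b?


43752 ^ 56687 = 30599

30599


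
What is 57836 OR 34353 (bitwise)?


0b1110000111101100 | 0b1000011000110001 = 0b1110011111111101 = 59389

59389


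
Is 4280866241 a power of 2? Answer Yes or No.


0b11111111001010001101010111000001. Multiple bits set => No

No


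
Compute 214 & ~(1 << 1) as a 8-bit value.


214 & ~(1 << 1) = 212

212


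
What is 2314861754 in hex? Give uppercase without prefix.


2314861754 = 89F9FCBA hex

89F9FCBA


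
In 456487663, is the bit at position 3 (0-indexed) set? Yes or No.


0b11011001101010111001011101111, bit 3 = 1. Yes

Yes


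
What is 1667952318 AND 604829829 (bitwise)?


0b1100011011010101110111010111110 & 0b100100000011001111100010000101 = 0b100000000010001110100010000100 = 537454724

537454724


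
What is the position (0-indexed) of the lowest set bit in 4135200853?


0b11110110011110100010100001010101. Lowest set bit at position 0

0


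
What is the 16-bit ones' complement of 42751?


42751 ^ 65535 = 22784

22784


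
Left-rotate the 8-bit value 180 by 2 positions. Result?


Rotate 0b10110100 left by 2 (8-bit) = 0b11010010 = 210

210


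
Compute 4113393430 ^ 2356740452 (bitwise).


0b11110101001011010110011100010110 ^ 0b10001100011110010000000101100100 = 0b1111001010101000110011001110010 = 2035574386

2035574386


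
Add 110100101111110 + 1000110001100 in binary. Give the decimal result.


110100101111110 + 1000110001100 = 111101100001010 = 31498

31498


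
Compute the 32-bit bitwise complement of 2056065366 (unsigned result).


~0b1111010100011010001000101010110 = 0b10000101011100101110111010101001 = 2238901929 (32-bit unsigned)

2238901929


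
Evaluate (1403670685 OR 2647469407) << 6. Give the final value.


Step 1: 1403670685 | 2647469407 = 3757014495
Step 2: 3757014495 << 6 = 240448927680

240448927680


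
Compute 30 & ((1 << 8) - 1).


30 & 255 = 30

30


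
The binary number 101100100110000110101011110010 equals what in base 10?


101100100110000110101011110010 in decimal = 748186354

748186354


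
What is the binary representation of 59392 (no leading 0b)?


59392 = 1110100000000000 in binary

1110100000000000


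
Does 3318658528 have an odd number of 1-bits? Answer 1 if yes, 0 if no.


0b11000101110011101011010111100000 has 17 ones => parity 1

1


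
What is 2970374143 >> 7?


0b10110001000011000100111111111111 >> 7 = 0b1011000100001100010011111 = 23206047

23206047


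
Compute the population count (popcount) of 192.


0b11000000 has 2 set bits

2


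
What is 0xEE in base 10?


EE hex = 238 decimal

238


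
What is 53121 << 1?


0b1100111110000001 << 1 = 0b11001111100000010 = 106242

106242


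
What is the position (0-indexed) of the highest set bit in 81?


0b1010001. Highest set bit at position 6

6


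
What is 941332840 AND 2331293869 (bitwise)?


0b111000000110111001100101101000 & 0b10001010111101001011100010101101 = 0b1000000100001001100000101000 = 135305256

135305256


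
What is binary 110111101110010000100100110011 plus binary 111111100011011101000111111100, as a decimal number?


110111101110010000100100110011 + 111111100011011101000111111100 = 1110111010001101101101100101111 = 2001132335

2001132335


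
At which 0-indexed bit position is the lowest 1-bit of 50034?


0b1100001101110010. Lowest set bit at position 1

1


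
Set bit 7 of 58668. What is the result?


58668 | (1 << 7) = 58668 | 128 = 58796

58796


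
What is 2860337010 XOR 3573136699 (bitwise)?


0b10101010011111010100011101110010 ^ 0b11010100111110011011110100111011 = 0b1111110100001001111101001001001 = 2122644041

2122644041


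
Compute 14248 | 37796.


0b11011110101000 | 0b1001001110100100 = 0b1011011110101100 = 47020

47020


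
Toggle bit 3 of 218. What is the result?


218 ^ (1 << 3) = 218 ^ 8 = 210

210


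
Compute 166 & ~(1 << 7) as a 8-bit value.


166 & ~(1 << 7) = 38

38


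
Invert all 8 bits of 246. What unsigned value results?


246 ^ 255 = 9

9


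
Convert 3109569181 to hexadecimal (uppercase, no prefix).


3109569181 = B958429D hex

B958429D


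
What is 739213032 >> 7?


0b101100000011110111111011101000 >> 7 = 0b10110000001111011111101 = 5775101

5775101


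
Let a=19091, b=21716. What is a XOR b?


19091 ^ 21716 = 7751

7751


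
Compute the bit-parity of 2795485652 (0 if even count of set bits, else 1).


0b10100110100111111011100111010100 has 19 ones => parity 1

1


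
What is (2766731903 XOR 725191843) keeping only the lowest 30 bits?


Step 1: 2766731903 ^ 725191843 = 2412869340
Step 2: 2412869340 & 1073741823 = 265385692

265385692


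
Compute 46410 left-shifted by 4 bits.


0b1011010101001010 << 4 = 0b10110101010010100000 = 742560

742560


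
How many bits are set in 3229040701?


0b11000000011101110100000000111101 has 14 set bits

14


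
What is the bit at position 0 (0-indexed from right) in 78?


0b1001110, position 0 = 0

0


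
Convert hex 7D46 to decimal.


7D46 hex = 32070 decimal

32070


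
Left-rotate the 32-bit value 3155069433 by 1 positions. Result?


Rotate 0b10111100000011101000100111111001 left by 1 (32-bit) = 0b1111000000111010001001111110011 = 2015171571

2015171571


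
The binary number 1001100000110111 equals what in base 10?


1001100000110111 in decimal = 38967

38967


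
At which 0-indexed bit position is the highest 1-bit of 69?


0b1000101. Highest set bit at position 6

6


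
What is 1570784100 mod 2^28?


1570784100 & 268435455 = 228606820

228606820


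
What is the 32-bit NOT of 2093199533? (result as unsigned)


~0b1111100110000111011000010101101 = 0b10000011001111000100111101010010 = 2201767762 (32-bit unsigned)

2201767762


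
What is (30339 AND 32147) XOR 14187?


Step 1: 30339 & 32147 = 29827
Step 2: 29827 ^ 14187 = 17384

17384


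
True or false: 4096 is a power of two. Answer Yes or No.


0b1000000000000. Only one bit set => Yes

Yes


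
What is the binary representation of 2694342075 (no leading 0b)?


2694342075 = 10100000100110000110010110111011 in binary

10100000100110000110010110111011


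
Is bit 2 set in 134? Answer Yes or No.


0b10000110, bit 2 = 1. Yes

Yes


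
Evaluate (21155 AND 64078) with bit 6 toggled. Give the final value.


Step 1: 21155 & 64078 = 20994
Step 2: 20994 ^ (1 << 6) = 20994 ^ 64 = 21058

21058


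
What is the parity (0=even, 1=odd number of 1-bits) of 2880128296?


0b10101011101010110100010100101000 has 15 ones => parity 1

1


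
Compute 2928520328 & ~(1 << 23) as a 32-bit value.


2928520328 & ~(1 << 23) = 2920131720

2920131720


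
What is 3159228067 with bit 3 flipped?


3159228067 ^ (1 << 3) = 3159228067 ^ 8 = 3159228075

3159228075


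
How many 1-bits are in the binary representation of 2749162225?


0b10100011110111001110001011110001 has 18 set bits

18


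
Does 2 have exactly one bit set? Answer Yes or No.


0b10. Only one bit set => Yes

Yes


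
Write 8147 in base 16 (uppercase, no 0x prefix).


8147 = 1FD3 hex

1FD3


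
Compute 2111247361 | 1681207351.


0b1111101110101110001010000000001 | 0b1100100001101010011000000110111 = 0b1111101111101110011010000110111 = 2113352759

2113352759


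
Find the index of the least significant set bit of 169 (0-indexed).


0b10101001. Lowest set bit at position 0

0


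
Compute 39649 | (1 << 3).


39649 | (1 << 3) = 39649 | 8 = 39657

39657


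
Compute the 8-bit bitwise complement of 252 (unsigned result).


~0b11111100 = 0b11 = 3 (8-bit unsigned)

3


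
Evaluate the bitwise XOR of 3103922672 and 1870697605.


0b10111001000000100001100111110000 ^ 0b1101111100000001001010010000101 = 0b11010110100000101000110101110101 = 3598880117

3598880117


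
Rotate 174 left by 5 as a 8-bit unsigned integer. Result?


Rotate 0b10101110 left by 5 (8-bit) = 0b11010101 = 213

213


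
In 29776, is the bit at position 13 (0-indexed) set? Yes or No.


0b111010001010000, bit 13 = 1. Yes

Yes


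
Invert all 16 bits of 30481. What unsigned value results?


30481 ^ 65535 = 35054

35054


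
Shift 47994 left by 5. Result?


0b1011101101111010 << 5 = 0b101110110111101000000 = 1535808

1535808


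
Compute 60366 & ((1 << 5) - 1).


60366 & 31 = 14

14


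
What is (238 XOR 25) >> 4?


Step 1: 238 ^ 25 = 247
Step 2: 247 >> 4 = 15

15


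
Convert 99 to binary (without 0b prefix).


99 = 1100011 in binary

1100011


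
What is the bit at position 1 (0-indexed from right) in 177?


0b10110001, position 1 = 0

0


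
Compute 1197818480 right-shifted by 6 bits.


0b1000111011001010100001001110000 >> 6 = 0b1000111011001010100001001 = 18715913

18715913


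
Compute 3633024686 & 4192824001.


0b11011000100010111000111010101110 & 0b11111001111010010110101011000001 = 0b11011000100010010000101010000000 = 3632859776

3632859776


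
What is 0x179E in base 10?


179E hex = 6046 decimal

6046


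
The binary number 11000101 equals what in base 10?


11000101 in decimal = 197

197


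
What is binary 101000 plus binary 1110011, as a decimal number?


101000 + 1110011 = 10011011 = 155

155


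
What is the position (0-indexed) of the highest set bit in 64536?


0b1111110000011000. Highest set bit at position 15

15


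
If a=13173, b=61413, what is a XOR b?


13173 ^ 61413 = 56464

56464


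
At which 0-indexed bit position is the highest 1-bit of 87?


0b1010111. Highest set bit at position 6

6


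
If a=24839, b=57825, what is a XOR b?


24839 ^ 57825 = 32998

32998


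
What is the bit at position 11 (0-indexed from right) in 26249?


0b110011010001001, position 11 = 0

0


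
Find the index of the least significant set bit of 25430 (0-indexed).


0b110001101010110. Lowest set bit at position 1

1


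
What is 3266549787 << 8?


0b11000010101100111001100000011011 << 8 = 0b1100001010110011100110000001101100000000 = 836236745472

836236745472


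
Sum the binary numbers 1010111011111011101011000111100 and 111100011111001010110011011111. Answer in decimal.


1010111011111011101011000111100 + 111100011111001010110011011111 = 10010011111110101000001100011011 = 2482668315

2482668315


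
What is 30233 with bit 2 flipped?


30233 ^ (1 << 2) = 30233 ^ 4 = 30237

30237


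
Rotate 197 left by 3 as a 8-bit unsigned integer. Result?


Rotate 0b11000101 left by 3 (8-bit) = 0b101110 = 46

46


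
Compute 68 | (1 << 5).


68 | (1 << 5) = 68 | 32 = 100

100


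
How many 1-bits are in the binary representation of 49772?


0b1100001001101100 has 7 set bits

7


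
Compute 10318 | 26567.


0b10100001001110 | 0b110011111000111 = 0b110111111001111 = 28623

28623


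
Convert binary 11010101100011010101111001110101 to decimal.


11010101100011010101111001110101 in decimal = 3582811765

3582811765


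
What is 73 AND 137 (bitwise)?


0b1001001 & 0b10001001 = 0b1001 = 9

9


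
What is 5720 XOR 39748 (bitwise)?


0b1011001011000 ^ 0b1001101101000100 = 0b1000110100011100 = 36124

36124


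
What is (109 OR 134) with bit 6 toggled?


Step 1: 109 | 134 = 239
Step 2: 239 ^ (1 << 6) = 239 ^ 64 = 175

175


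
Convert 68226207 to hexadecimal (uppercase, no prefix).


68226207 = 4110C9F hex

4110C9F


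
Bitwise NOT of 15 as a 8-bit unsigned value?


~0b1111 = 0b11110000 = 240 (8-bit unsigned)

240


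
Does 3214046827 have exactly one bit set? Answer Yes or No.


0b10111111100100100111011001101011. Multiple bits set => No

No


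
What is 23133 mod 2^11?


23133 & 2047 = 605

605


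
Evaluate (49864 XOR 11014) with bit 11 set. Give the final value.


Step 1: 49864 ^ 11014 = 59854
Step 2: 59854 | (1 << 11) = 59854 | 2048 = 59854

59854


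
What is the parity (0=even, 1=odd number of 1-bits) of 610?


0b1001100010 has 4 ones => parity 0

0


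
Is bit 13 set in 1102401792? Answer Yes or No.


0b1000001101101010101000100000000, bit 13 = 0. No

No


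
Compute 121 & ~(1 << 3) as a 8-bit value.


121 & ~(1 << 3) = 113

113


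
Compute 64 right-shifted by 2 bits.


0b1000000 >> 2 = 0b10000 = 16

16


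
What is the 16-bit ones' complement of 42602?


42602 ^ 65535 = 22933

22933


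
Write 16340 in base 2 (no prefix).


16340 = 11111111010100 in binary

11111111010100


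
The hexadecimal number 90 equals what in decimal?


90 hex = 144 decimal

144


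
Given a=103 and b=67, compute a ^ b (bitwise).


103 ^ 67 = 36

36


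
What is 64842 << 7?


0b1111110101001010 << 7 = 0b11111101010010100000000 = 8299776

8299776


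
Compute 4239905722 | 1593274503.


0b11111100101101111101001110111010 | 0b1011110111101110111000010000111 = 0b11111110111101111111001110111111 = 4277662655

4277662655


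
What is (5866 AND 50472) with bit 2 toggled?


Step 1: 5866 & 50472 = 1064
Step 2: 1064 ^ (1 << 2) = 1064 ^ 4 = 1068

1068


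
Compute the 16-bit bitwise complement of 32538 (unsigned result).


~0b111111100011010 = 0b1000000011100101 = 32997 (16-bit unsigned)

32997


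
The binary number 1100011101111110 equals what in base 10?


1100011101111110 in decimal = 51070

51070


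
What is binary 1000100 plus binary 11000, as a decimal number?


1000100 + 11000 = 1011100 = 92

92


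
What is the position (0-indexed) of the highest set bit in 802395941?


0b101111110100111001011100100101. Highest set bit at position 29

29


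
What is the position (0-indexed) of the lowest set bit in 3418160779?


0b11001011101111001111111010001011. Lowest set bit at position 0

0


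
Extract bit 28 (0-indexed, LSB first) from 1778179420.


0b1101001111111001101110101011100, position 28 = 0

0


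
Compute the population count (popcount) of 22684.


0b101100010011100 has 7 set bits

7


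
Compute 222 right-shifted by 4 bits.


0b11011110 >> 4 = 0b1101 = 13

13


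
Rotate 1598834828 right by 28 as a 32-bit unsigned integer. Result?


Rotate 0b1011111010011000100100010001100 right by 28 (32-bit) = 0b11110100110001001000100011000101 = 4106520773

4106520773


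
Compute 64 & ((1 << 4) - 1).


64 & 15 = 0

0


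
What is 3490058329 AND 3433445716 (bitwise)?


0b11010000000001100001000001011001 & 0b11001100101001100011100101010100 = 0b11000000000001100001000001010000 = 3221622864

3221622864


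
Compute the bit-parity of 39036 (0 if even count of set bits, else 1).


0b1001100001111100 has 8 ones => parity 0

0


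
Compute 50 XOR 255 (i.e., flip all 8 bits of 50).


50 ^ 255 = 205

205


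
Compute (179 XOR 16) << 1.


Step 1: 179 ^ 16 = 163
Step 2: 163 << 1 = 326

326


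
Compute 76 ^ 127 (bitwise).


0b1001100 ^ 0b1111111 = 0b110011 = 51

51


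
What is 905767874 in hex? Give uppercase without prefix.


905767874 = 35FCEBC2 hex

35FCEBC2


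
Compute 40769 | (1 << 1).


40769 | (1 << 1) = 40769 | 2 = 40771

40771


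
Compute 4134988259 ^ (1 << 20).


4134988259 ^ (1 << 20) = 4134988259 ^ 1048576 = 4133939683

4133939683


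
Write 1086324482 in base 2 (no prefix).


1086324482 = 1000000101111111111111100000010 in binary

1000000101111111111111100000010


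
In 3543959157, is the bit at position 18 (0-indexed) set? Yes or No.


0b11010011001111001000011001110101, bit 18 = 1. Yes

Yes


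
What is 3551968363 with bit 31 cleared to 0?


3551968363 & ~(1 << 31) = 1404484715

1404484715


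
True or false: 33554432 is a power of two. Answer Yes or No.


0b10000000000000000000000000. Only one bit set => Yes

Yes


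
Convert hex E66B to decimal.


E66B hex = 58987 decimal

58987


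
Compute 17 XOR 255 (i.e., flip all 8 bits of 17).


17 ^ 255 = 238

238


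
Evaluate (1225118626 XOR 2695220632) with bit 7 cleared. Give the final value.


Step 1: 1225118626 ^ 2695220632 = 3919584826
Step 2: 3919584826 & ~(1 << 7) = 3919584826

3919584826


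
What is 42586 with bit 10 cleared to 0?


42586 & ~(1 << 10) = 41562

41562


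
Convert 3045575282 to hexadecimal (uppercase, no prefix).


3045575282 = B587CA72 hex

B587CA72


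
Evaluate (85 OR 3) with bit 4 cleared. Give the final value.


Step 1: 85 | 3 = 87
Step 2: 87 & ~(1 << 4) = 71

71


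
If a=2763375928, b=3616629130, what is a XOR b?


2763375928 ^ 3616629130 = 1931781298

1931781298


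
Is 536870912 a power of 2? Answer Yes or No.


0b100000000000000000000000000000. Only one bit set => Yes

Yes


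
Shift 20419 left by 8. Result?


0b100111111000011 << 8 = 0b10011111100001100000000 = 5227264

5227264


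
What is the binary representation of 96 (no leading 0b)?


96 = 1100000 in binary

1100000


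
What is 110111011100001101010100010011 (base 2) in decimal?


110111011100001101010100010011 in decimal = 930141459

930141459


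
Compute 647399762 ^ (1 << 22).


647399762 ^ (1 << 22) = 647399762 ^ 4194304 = 651594066

651594066


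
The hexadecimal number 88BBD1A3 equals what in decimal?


88BBD1A3 hex = 2294010275 decimal

2294010275


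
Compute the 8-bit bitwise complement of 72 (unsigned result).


~0b1001000 = 0b10110111 = 183 (8-bit unsigned)

183


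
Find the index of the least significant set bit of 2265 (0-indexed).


0b100011011001. Lowest set bit at position 0

0


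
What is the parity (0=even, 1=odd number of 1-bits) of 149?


0b10010101 has 4 ones => parity 0

0


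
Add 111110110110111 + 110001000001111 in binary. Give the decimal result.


111110110110111 + 110001000001111 = 1101111111000110 = 57286

57286


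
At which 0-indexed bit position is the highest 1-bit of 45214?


0b1011000010011110. Highest set bit at position 15

15


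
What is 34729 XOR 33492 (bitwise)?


0b1000011110101001 ^ 0b1000001011010100 = 0b10101111101 = 1405

1405


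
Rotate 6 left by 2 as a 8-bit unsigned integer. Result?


Rotate 0b110 left by 2 (8-bit) = 0b11000 = 24

24


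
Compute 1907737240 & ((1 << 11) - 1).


1907737240 & 2047 = 664

664


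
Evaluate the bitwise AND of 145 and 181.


0b10010001 & 0b10110101 = 0b10010001 = 145

145


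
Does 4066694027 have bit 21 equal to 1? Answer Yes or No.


0b11110010011001001101001110001011, bit 21 = 1. Yes

Yes


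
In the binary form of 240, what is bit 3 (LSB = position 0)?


0b11110000, position 3 = 0

0


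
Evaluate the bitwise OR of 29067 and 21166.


0b111000110001011 | 0b101001010101110 = 0b111001110101111 = 29615

29615


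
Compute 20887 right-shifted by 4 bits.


0b101000110010111 >> 4 = 0b10100011001 = 1305

1305


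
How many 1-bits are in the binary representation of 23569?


0b101110000010001 has 6 set bits

6


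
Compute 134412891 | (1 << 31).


134412891 | (1 << 31) = 134412891 | 2147483648 = 2281896539

2281896539


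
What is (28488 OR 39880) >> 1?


Step 1: 28488 | 39880 = 65480
Step 2: 65480 >> 1 = 32740

32740


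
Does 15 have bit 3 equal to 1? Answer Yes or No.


0b1111, bit 3 = 1. Yes

Yes


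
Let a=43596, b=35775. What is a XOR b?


43596 ^ 35775 = 8691

8691


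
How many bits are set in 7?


0b111 has 3 set bits

3


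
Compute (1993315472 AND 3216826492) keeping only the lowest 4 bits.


Step 1: 1993315472 & 3216826492 = 915177488
Step 2: 915177488 & 15 = 0

0


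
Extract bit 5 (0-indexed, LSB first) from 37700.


0b1001001101000100, position 5 = 0

0


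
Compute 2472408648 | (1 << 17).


2472408648 | (1 << 17) = 2472408648 | 131072 = 2472539720

2472539720


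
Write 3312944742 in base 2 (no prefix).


3312944742 = 11000101011101111000011001100110 in binary

11000101011101111000011001100110


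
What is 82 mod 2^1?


82 & 1 = 0

0


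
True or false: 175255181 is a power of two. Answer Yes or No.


0b1010011100100010111010001101. Multiple bits set => No

No


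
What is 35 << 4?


0b100011 << 4 = 0b1000110000 = 560

560


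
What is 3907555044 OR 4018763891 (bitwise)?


0b11101000111010001000111011100100 | 0b11101111100010010111100001110011 = 0b11101111111010011111111011110111 = 4025089783

4025089783


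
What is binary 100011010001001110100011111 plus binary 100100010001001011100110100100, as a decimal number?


100011010001001110100011111 + 100100010001001011100110100100 = 101000101011010101011011000011 = 682448579

682448579


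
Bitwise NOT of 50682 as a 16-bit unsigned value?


~0b1100010111111010 = 0b11101000000101 = 14853 (16-bit unsigned)

14853


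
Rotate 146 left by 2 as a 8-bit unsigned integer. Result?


Rotate 0b10010010 left by 2 (8-bit) = 0b1001010 = 74

74


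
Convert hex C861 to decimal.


C861 hex = 51297 decimal

51297


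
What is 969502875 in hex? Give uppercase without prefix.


969502875 = 39C9709B hex

39C9709B


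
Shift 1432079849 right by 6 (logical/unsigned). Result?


0b1010101010110111100110111101001 >> 6 = 0b1010101010110111100110111 = 22376247

22376247


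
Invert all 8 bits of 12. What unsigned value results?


12 ^ 255 = 243

243


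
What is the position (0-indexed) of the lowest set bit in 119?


0b1110111. Lowest set bit at position 0

0


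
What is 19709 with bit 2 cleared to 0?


19709 & ~(1 << 2) = 19705

19705


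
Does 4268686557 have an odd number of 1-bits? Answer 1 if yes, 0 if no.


0b11111110011011101111110011011101 has 24 ones => parity 0

0


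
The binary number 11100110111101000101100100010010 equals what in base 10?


11100110111101000101100100010010 in decimal = 3874773266

3874773266


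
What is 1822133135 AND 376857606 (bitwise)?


0b1101100100110111000101110001111 & 0b10110011101100110010000000110 = 0b100000100100000000000000110 = 68288518

68288518


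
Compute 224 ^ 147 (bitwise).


0b11100000 ^ 0b10010011 = 0b1110011 = 115

115


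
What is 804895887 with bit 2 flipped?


804895887 ^ (1 << 2) = 804895887 ^ 4 = 804895883

804895883


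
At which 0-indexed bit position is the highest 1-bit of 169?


0b10101001. Highest set bit at position 7

7


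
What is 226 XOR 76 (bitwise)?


0b11100010 ^ 0b1001100 = 0b10101110 = 174

174


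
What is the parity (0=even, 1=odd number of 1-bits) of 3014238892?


0b10110011101010011010001010101100 has 16 ones => parity 0

0


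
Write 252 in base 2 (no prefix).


252 = 11111100 in binary

11111100


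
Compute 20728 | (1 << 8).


20728 | (1 << 8) = 20728 | 256 = 20984

20984
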